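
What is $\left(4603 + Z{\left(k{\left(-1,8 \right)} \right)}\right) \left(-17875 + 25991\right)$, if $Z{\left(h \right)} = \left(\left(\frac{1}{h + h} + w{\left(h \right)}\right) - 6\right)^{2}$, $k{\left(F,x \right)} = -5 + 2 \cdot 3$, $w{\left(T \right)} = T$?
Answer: $37522297$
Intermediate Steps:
$k{\left(F,x \right)} = 1$ ($k{\left(F,x \right)} = -5 + 6 = 1$)
$Z{\left(h \right)} = \left(-6 + h + \frac{1}{2 h}\right)^{2}$ ($Z{\left(h \right)} = \left(\left(\frac{1}{h + h} + h\right) - 6\right)^{2} = \left(\left(\frac{1}{2 h} + h\right) - 6\right)^{2} = \left(\left(h + \frac{1}{2 h}\right) - 6\right)^{2} = \left(-6 + h + \frac{1}{2 h}\right)^{2}$)
$\left(4603 + Z{\left(k{\left(-1,8 \right)} \right)}\right) \left(-17875 + 25991\right) = \left(4603 + \frac{\left(1 - 12 + 2 \cdot 1^{2}\right)^{2}}{4 \cdot 1}\right) \left(-17875 + 25991\right) = \left(4603 + \frac{1}{4} \cdot 1 \left(1 - 12 + 2 \cdot 1\right)^{2}\right) 8116 = \left(4603 + \frac{1}{4} \cdot 1 \left(1 - 12 + 2\right)^{2}\right) 8116 = \left(4603 + \frac{1}{4} \cdot 1 \left(-9\right)^{2}\right) 8116 = \left(4603 + \frac{1}{4} \cdot 1 \cdot 81\right) 8116 = \left(4603 + \frac{81}{4}\right) 8116 = \frac{18493}{4} \cdot 8116 = 37522297$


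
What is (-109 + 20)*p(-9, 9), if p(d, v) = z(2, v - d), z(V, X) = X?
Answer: -1602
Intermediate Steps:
p(d, v) = v - d
(-109 + 20)*p(-9, 9) = (-109 + 20)*(9 - 1*(-9)) = -89*(9 + 9) = -89*18 = -1602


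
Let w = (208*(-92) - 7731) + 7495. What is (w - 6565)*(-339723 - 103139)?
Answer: 11486511694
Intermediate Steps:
w = -19372 (w = (-19136 - 7731) + 7495 = -26867 + 7495 = -19372)
(w - 6565)*(-339723 - 103139) = (-19372 - 6565)*(-339723 - 103139) = -25937*(-442862) = 11486511694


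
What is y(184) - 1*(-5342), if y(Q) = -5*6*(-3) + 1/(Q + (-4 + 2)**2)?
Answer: 1021217/188 ≈ 5432.0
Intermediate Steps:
y(Q) = 90 + 1/(4 + Q) (y(Q) = -30*(-3) + 1/(Q + (-2)**2) = 90 + 1/(Q + 4) = 90 + 1/(4 + Q))
y(184) - 1*(-5342) = (361 + 90*184)/(4 + 184) - 1*(-5342) = (361 + 16560)/188 + 5342 = (1/188)*16921 + 5342 = 16921/188 + 5342 = 1021217/188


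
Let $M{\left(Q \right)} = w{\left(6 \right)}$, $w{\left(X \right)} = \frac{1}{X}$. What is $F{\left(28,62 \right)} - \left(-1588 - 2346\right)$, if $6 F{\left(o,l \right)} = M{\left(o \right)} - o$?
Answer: $\frac{141457}{36} \approx 3929.4$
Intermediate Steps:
$M{\left(Q \right)} = \frac{1}{6}$
$F{\left(o,l \right)} = \frac{1}{36} - \frac{o}{6}$ ($F{\left(o,l \right)} = \frac{\frac{1}{6} - o}{6} = \frac{1}{36} - \frac{o}{6}$)
$F{\left(28,62 \right)} - \left(-1588 - 2346\right) = \left(\frac{1}{36} - \frac{14}{3}\right) - \left(-1588 - 2346\right) = \left(\frac{1}{36} - \frac{14}{3}\right) - -3934 = - \frac{167}{36} + 3934 = \frac{141457}{36}$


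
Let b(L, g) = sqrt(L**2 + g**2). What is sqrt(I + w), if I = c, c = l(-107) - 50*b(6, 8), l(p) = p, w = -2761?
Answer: 2*I*sqrt(842) ≈ 58.034*I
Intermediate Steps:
c = -607 (c = -107 - 50*sqrt(6**2 + 8**2) = -107 - 50*sqrt(36 + 64) = -107 - 50*sqrt(100) = -107 - 50*10 = -107 - 500 = -607)
I = -607
sqrt(I + w) = sqrt(-607 - 2761) = sqrt(-3368) = 2*I*sqrt(842)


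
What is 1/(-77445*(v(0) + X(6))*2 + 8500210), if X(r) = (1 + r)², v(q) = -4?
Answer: 1/1530160 ≈ 6.5353e-7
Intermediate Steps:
1/(-77445*(v(0) + X(6))*2 + 8500210) = 1/(-77445*(-4 + (1 + 6)²)*2 + 8500210) = 1/(-77445*(-4 + 7²)*2 + 8500210) = 1/(-77445*(-4 + 49)*2 + 8500210) = 1/(-3485025*2 + 8500210) = 1/(-77445*90 + 8500210) = 1/(-6970050 + 8500210) = 1/1530160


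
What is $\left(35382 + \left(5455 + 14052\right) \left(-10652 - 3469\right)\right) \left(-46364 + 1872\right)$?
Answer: $12254118558780$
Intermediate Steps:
$\left(35382 + \left(5455 + 14052\right) \left(-10652 - 3469\right)\right) \left(-46364 + 1872\right) = \left(35382 + 19507 \left(-14121\right)\right) \left(-44492\right) = \left(35382 - 275458347\right) \left(-44492\right) = \left(-275422965\right) \left(-44492\right) = 12254118558780$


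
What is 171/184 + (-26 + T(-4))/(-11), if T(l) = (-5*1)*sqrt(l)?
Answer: 6665/2024 + 10*I/11 ≈ 3.293 + 0.90909*I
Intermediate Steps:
T(l) = -5*sqrt(l)
171/184 + (-26 + T(-4))/(-11) = 171/184 + (-26 - 10*I)/(-11) = 171*(1/184) + (-26 - 10*I)*(-1/11) = 171/184 + (-26 - 10*I)*(-1/11) = 171/184 + (26/11 + 10*I/11) = 6665/2024 + 10*I/11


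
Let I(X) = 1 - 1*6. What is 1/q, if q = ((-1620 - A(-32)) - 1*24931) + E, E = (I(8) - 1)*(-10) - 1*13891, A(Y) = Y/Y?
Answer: -1/40383 ≈ -2.4763e-5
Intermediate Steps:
A(Y) = 1
I(X) = -5 (I(X) = 1 - 6 = -5)
E = -13831 (E = (-5 - 1)*(-10) - 1*13891 = -6*(-10) - 13891 = 60 - 13891 = -13831)
q = -40383 (q = ((-1620 - 1*1) - 1*24931) - 13831 = ((-1620 - 1) - 24931) - 13831 = (-1621 - 24931) - 13831 = -26552 - 13831 = -40383)
1/q = 1/(-40383) = -1/40383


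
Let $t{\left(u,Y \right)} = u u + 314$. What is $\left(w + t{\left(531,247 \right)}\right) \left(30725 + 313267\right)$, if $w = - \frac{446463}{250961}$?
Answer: $\frac{24368245298769504}{250961} \approx 9.71 \cdot 10^{10}$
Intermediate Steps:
$t{\left(u,Y \right)} = 314 + u^{2}$ ($t{\left(u,Y \right)} = u^{2} + 314 = 314 + u^{2}$)
$w = - \frac{446463}{250961}$ ($w = \left(-446463\right) \frac{1}{250961} = - \frac{446463}{250961} \approx -1.779$)
$\left(w + t{\left(531,247 \right)}\right) \left(30725 + 313267\right) = \left(- \frac{446463}{250961} + \left(314 + 531^{2}\right)\right) \left(30725 + 313267\right) = \left(- \frac{446463}{250961} + \left(314 + 281961\right)\right) 343992 = \left(- \frac{446463}{250961} + 282275\right) 343992 = \frac{70839569812}{250961} \cdot 343992 = \frac{24368245298769504}{250961}$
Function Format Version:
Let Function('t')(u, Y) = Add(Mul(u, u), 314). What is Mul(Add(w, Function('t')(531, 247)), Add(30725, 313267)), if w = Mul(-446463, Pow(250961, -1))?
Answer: Rational(24368245298769504, 250961) ≈ 9.7100e+10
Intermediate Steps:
Function('t')(u, Y) = Add(314, Pow(u, 2)) (Function('t')(u, Y) = Add(Pow(u, 2), 314) = Add(314, Pow(u, 2)))
w = Rational(-446463, 250961) (w = Mul(-446463, Rational(1, 250961)) = Rational(-446463, 250961) ≈ -1.7790)
Mul(Add(w, Function('t')(531, 247)), Add(30725, 313267)) = Mul(Add(Rational(-446463, 250961), Add(314, Pow(531, 2))), Add(30725, 313267)) = Mul(Add(Rational(-446463, 250961), Add(314, 281961)), 343992) = Mul(Add(Rational(-446463, 250961), 282275), 343992) = Mul(Rational(70839569812, 250961), 343992) = Rational(24368245298769504, 250961)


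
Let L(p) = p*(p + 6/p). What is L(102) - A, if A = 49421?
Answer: -39011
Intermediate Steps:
L(102) - A = (6 + 102²) - 1*49421 = (6 + 10404) - 49421 = 10410 - 49421 = -39011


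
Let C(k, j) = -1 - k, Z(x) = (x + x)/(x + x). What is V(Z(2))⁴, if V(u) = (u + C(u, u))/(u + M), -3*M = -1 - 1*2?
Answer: 1/16 ≈ 0.062500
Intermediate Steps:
Z(x) = 1 (Z(x) = (2*x)/((2*x)) = (2*x)*(1/(2*x)) = 1)
M = 1 (M = -(-1 - 1*2)/3 = -(-1 - 2)/3 = -⅓*(-3) = 1)
V(u) = -1/(1 + u) (V(u) = (u + (-1 - u))/(u + 1) = -1/(1 + u))
V(Z(2))⁴ = (-1/(1 + 1))⁴ = (-1/2)⁴ = (-1*½)⁴ = (-½)⁴ = 1/16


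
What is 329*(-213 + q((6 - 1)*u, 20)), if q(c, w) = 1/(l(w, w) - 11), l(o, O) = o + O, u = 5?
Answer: -2031904/29 ≈ -70066.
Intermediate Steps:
l(o, O) = O + o
q(c, w) = 1/(-11 + 2*w) (q(c, w) = 1/((w + w) - 11) = 1/(2*w - 11) = 1/(-11 + 2*w))
329*(-213 + q((6 - 1)*u, 20)) = 329*(-213 + 1/(-11 + 2*20)) = 329*(-213 + 1/(-11 + 40)) = 329*(-213 + 1/29) = 329*(-6176/29) = -2031904/29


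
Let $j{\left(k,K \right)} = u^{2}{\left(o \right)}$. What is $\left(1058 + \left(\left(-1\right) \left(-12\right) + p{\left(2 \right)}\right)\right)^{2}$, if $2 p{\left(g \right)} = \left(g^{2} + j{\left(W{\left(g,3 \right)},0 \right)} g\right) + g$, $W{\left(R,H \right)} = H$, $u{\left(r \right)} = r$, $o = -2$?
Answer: $1159929$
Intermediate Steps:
$j{\left(k,K \right)} = 4$ ($j{\left(k,K \right)} = \left(-2\right)^{2} = 4$)
$p{\left(g \right)} = \frac{g^{2}}{2} + \frac{5 g}{2}$ ($p{\left(g \right)} = \frac{\left(g^{2} + 4 g\right) + g}{2} = \frac{g^{2} + 5 g}{2} = \frac{g^{2}}{2} + \frac{5 g}{2}$)
$\left(1058 + \left(\left(-1\right) \left(-12\right) + p{\left(2 \right)}\right)\right)^{2} = \left(1058 + \left(\left(-1\right) \left(-12\right) + \frac{1}{2} \cdot 2 \left(5 + 2\right)\right)\right)^{2} = \left(1058 + \left(12 + \frac{1}{2} \cdot 2 \cdot 7\right)\right)^{2} = \left(1058 + \left(12 + 7\right)\right)^{2} = \left(1058 + 19\right)^{2} = 1077^{2} = 1159929$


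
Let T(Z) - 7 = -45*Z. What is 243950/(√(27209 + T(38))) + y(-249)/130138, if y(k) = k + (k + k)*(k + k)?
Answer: 247755/130138 + 121975*√2834/4251 ≈ 1529.4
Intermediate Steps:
y(k) = k + 4*k² (y(k) = k + (2*k)*(2*k) = k + 4*k²)
T(Z) = 7 - 45*Z
243950/(√(27209 + T(38))) + y(-249)/130138 = 243950/(√(27209 + (7 - 45*38))) - 249*(1 + 4*(-249))/130138 = 243950/(√(27209 + (7 - 1710))) - 249*(1 - 996)*(1/130138) = 243950/(√(27209 - 1703)) - 249*(-995)*(1/130138) = 243950/(√25506) + 247755*(1/130138) = 243950/((3*√2834)) + 247755/130138 = 243950*(√2834/8502) + 247755/130138 = 121975*√2834/4251 + 247755/130138 = 247755/130138 + 121975*√2834/4251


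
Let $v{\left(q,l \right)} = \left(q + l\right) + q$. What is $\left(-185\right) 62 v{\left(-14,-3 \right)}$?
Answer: $355570$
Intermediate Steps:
$v{\left(q,l \right)} = l + 2 q$ ($v{\left(q,l \right)} = \left(l + q\right) + q = l + 2 q$)
$\left(-185\right) 62 v{\left(-14,-3 \right)} = \left(-185\right) 62 \left(-3 + 2 \left(-14\right)\right) = - 11470 \left(-3 - 28\right) = \left(-11470\right) \left(-31\right) = 355570$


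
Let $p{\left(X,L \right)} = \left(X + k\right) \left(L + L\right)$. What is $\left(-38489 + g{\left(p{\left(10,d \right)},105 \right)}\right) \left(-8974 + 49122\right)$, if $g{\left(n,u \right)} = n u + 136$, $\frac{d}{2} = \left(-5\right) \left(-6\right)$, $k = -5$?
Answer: $989527756$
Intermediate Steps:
$d = 60$ ($d = 2 \left(\left(-5\right) \left(-6\right)\right) = 2 \cdot 30 = 60$)
$p{\left(X,L \right)} = 2 L \left(-5 + X\right)$ ($p{\left(X,L \right)} = \left(X - 5\right) \left(L + L\right) = \left(-5 + X\right) 2 L = 2 L \left(-5 + X\right)$)
$g{\left(n,u \right)} = 136 + n u$
$\left(-38489 + g{\left(p{\left(10,d \right)},105 \right)}\right) \left(-8974 + 49122\right) = \left(-38489 + \left(136 + 2 \cdot 60 \left(-5 + 10\right) 105\right)\right) \left(-8974 + 49122\right) = \left(-38489 + \left(136 + 2 \cdot 60 \cdot 5 \cdot 105\right)\right) 40148 = \left(-38489 + \left(136 + 600 \cdot 105\right)\right) 40148 = \left(-38489 + \left(136 + 63000\right)\right) 40148 = \left(-38489 + 63136\right) 40148 = 24647 \cdot 40148 = 989527756$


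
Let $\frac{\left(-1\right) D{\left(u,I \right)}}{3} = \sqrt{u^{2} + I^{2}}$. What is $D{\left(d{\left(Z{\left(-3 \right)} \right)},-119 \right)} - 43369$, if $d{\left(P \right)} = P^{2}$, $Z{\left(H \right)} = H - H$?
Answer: $-43726$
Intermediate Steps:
$Z{\left(H \right)} = 0$
$D{\left(u,I \right)} = - 3 \sqrt{I^{2} + u^{2}}$ ($D{\left(u,I \right)} = - 3 \sqrt{u^{2} + I^{2}} = - 3 \sqrt{I^{2} + u^{2}}$)
$D{\left(d{\left(Z{\left(-3 \right)} \right)},-119 \right)} - 43369 = - 3 \sqrt{\left(-119\right)^{2} + \left(0^{2}\right)^{2}} - 43369 = - 3 \sqrt{14161 + 0^{2}} - 43369 = - 3 \sqrt{14161 + 0} - 43369 = - 3 \sqrt{14161} - 43369 = \left(-3\right) 119 - 43369 = -357 - 43369 = -43726$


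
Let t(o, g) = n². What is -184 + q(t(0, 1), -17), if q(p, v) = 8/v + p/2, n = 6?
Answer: -2830/17 ≈ -166.47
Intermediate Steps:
t(o, g) = 36 (t(o, g) = 6² = 36)
q(p, v) = p/2 + 8/v (q(p, v) = 8/v + p*(½) = 8/v + p/2 = p/2 + 8/v)
-184 + q(t(0, 1), -17) = -184 + ((½)*36 + 8/(-17)) = -184 + (18 + 8*(-1/17)) = -184 + (18 - 8/17) = -184 + 298/17 = -2830/17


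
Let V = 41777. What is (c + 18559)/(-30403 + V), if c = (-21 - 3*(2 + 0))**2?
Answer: 9644/5687 ≈ 1.6958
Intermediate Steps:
c = 729 (c = (-21 - 3*2)**2 = (-21 - 6)**2 = (-27)**2 = 729)
(c + 18559)/(-30403 + V) = (729 + 18559)/(-30403 + 41777) = 19288/11374 = 19288*(1/11374) = 9644/5687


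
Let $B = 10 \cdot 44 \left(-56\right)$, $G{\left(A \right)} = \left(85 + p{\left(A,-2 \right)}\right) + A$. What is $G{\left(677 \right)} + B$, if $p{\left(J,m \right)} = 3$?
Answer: $-23875$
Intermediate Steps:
$G{\left(A \right)} = 88 + A$ ($G{\left(A \right)} = \left(85 + 3\right) + A = 88 + A$)
$B = -24640$ ($B = 440 \left(-56\right) = -24640$)
$G{\left(677 \right)} + B = \left(88 + 677\right) - 24640 = 765 - 24640 = -23875$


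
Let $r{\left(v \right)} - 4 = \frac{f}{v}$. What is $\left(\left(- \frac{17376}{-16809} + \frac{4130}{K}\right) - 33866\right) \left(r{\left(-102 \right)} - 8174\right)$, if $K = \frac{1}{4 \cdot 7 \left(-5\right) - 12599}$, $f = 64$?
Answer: $\frac{3151711405029088}{7327} \approx 4.3015 \cdot 10^{11}$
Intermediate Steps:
$r{\left(v \right)} = 4 + \frac{64}{v}$
$K = - \frac{1}{12739}$ ($K = \frac{1}{28 \left(-5\right) - 12599} = \frac{1}{-140 - 12599} = \frac{1}{-12739} = - \frac{1}{12739} \approx -7.8499 \cdot 10^{-5}$)
$\left(\left(- \frac{17376}{-16809} + \frac{4130}{K}\right) - 33866\right) \left(r{\left(-102 \right)} - 8174\right) = \left(\left(- \frac{17376}{-16809} + \frac{4130}{- \frac{1}{12739}}\right) - 33866\right) \left(\left(4 + \frac{64}{-102}\right) - 8174\right) = \left(\left(\left(-17376\right) \left(- \frac{1}{16809}\right) + 4130 \left(-12739\right)\right) - 33866\right) \left(\left(4 + 64 \left(- \frac{1}{102}\right)\right) - 8174\right) = \left(\left(\frac{5792}{5603} - 52612070\right) - 33866\right) \left(\left(4 - \frac{32}{51}\right) - 8174\right) = \left(- \frac{294785422418}{5603} - 33866\right) \left(\frac{172}{51} - 8174\right) = \left(- \frac{294975173616}{5603}\right) \left(- \frac{416702}{51}\right) = \frac{3151711405029088}{7327}$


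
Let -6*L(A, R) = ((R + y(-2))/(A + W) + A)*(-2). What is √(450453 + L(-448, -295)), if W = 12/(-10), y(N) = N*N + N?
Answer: 7*√417226251702/6738 ≈ 671.05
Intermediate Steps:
y(N) = N + N² (y(N) = N² + N = N + N²)
W = -6/5 (W = 12*(-⅒) = -6/5 ≈ -1.2000)
L(A, R) = A/3 + (2 + R)/(3*(-6/5 + A)) (L(A, R) = -((R - 2*(1 - 2))/(A - 6/5) + A)*(-2)/6 = -((R - 2*(-1))/(-6/5 + A) + A)*(-2)/6 = -((R + 2)/(-6/5 + A) + A)*(-2)/6 = -((2 + R)/(-6/5 + A) + A)*(-2)/6 = -(A + (2 + R)/(-6/5 + A))*(-2)/6 = -(-2*A - 2*(2 + R)/(-6/5 + A))/6 = A/3 + (2 + R)/(3*(-6/5 + A)))
√(450453 + L(-448, -295)) = √(450453 + (10 - 6*(-448) + 5*(-295) + 5*(-448)²)/(3*(-6 + 5*(-448)))) = √(450453 + (10 + 2688 - 1475 + 5*200704)/(3*(-6 - 2240))) = √(450453 + (⅓)*(10 + 2688 - 1475 + 1003520)/(-2246)) = √(450453 + (⅓)*(-1/2246)*1004743) = √(450453 - 1004743/6738) = √(3034147571/6738) = 7*√417226251702/6738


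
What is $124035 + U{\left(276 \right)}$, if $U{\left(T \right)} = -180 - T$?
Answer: $123579$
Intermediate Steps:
$124035 + U{\left(276 \right)} = 124035 - 456 = 123579$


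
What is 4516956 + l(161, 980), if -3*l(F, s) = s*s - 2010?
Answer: 12592478/3 ≈ 4.1975e+6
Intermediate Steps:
l(F, s) = 670 - s**2/3 (l(F, s) = -(s*s - 2010)/3 = -(s**2 - 2010)/3 = -(-2010 + s**2)/3 = 670 - s**2/3)
4516956 + l(161, 980) = 4516956 + (670 - 1/3*980**2) = 4516956 + (670 - 1/3*960400) = 4516956 + (670 - 960400/3) = 4516956 - 958390/3 = 12592478/3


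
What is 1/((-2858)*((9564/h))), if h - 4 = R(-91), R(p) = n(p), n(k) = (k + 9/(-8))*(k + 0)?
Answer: -67099/218671296 ≈ -0.00030685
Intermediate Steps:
n(k) = k*(-9/8 + k) (n(k) = (k + 9*(-⅛))*k = (k - 9/8)*k = (-9/8 + k)*k = k*(-9/8 + k))
R(p) = p*(-9 + 8*p)/8
h = 67099/8 (h = 4 + (⅛)*(-91)*(-9 + 8*(-91)) = 4 + (⅛)*(-91)*(-9 - 728) = 4 + (⅛)*(-91)*(-737) = 4 + 67067/8 = 67099/8 ≈ 8387.4)
1/((-2858)*((9564/h))) = 1/((-2858)*((9564/(67099/8)))) = -1/(2858*(9564*(8/67099))) = -1/(2858*76512/67099) = -1/2858*67099/76512 = -67099/218671296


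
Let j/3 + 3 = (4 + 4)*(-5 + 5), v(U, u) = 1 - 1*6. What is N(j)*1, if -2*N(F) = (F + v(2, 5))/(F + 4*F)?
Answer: -7/45 ≈ -0.15556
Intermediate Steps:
v(U, u) = -5 (v(U, u) = 1 - 6 = -5)
j = -9 (j = -9 + 3*((4 + 4)*(-5 + 5)) = -9 + 3*(8*0) = -9 + 3*0 = -9 + 0 = -9)
N(F) = -(-5 + F)/(10*F) (N(F) = -(F - 5)/(2*(F + 4*F)) = -(-5 + F)/(2*(5*F)) = -(-5 + F)*1/(5*F)/2 = -(-5 + F)/(10*F))
N(j)*1 = ((1/10)*(5 - 1*(-9))/(-9))*1 = ((1/10)*(-1/9)*(5 + 9))*1 = ((1/10)*(-1/9)*14)*1 = -7/45*1 = -7/45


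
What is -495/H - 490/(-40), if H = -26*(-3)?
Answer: 307/52 ≈ 5.9038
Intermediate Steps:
H = 78
-495/H - 490/(-40) = -495/78 - 490/(-40) = -495*1/78 - 490*(-1/40) = -165/26 + 49/4 = 307/52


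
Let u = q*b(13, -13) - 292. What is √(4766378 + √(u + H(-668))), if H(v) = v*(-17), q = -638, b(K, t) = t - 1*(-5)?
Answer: √(4766378 + 2*√4042) ≈ 2183.2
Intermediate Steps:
b(K, t) = 5 + t (b(K, t) = t + 5 = 5 + t)
H(v) = -17*v
u = 4812 (u = -638*(5 - 13) - 292 = -638*(-8) - 292 = 5104 - 292 = 4812)
√(4766378 + √(u + H(-668))) = √(4766378 + √(4812 - 17*(-668))) = √(4766378 + √(4812 + 11356)) = √(4766378 + √16168) = √(4766378 + 2*√4042)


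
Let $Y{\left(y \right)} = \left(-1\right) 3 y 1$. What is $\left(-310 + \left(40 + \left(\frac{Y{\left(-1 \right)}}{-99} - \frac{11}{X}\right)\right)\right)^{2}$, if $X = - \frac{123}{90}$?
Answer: $\frac{125642600521}{1830609} \approx 68634.0$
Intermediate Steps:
$Y{\left(y \right)} = - 3 y$
$X = - \frac{41}{30}$ ($X = \left(-123\right) \frac{1}{90} = - \frac{41}{30} \approx -1.3667$)
$\left(-310 + \left(40 + \left(\frac{Y{\left(-1 \right)}}{-99} - \frac{11}{X}\right)\right)\right)^{2} = \left(-310 + \left(40 + \left(\frac{\left(-3\right) \left(-1\right)}{-99} - \frac{11}{- \frac{41}{30}}\right)\right)\right)^{2} = \left(-310 + \left(40 + \left(3 \left(- \frac{1}{99}\right) - - \frac{330}{41}\right)\right)\right)^{2} = \left(-310 + \left(40 + \left(- \frac{1}{33} + \frac{330}{41}\right)\right)\right)^{2} = \left(-310 + \left(40 + \frac{10849}{1353}\right)\right)^{2} = \left(-310 + \frac{64969}{1353}\right)^{2} = \left(- \frac{354461}{1353}\right)^{2} = \frac{125642600521}{1830609}$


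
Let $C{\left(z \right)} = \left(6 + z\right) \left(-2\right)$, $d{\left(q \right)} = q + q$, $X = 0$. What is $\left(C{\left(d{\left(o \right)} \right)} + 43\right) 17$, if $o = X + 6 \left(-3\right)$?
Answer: $1751$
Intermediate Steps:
$o = -18$ ($o = 0 + 6 \left(-3\right) = 0 - 18 = -18$)
$d{\left(q \right)} = 2 q$
$C{\left(z \right)} = -12 - 2 z$
$\left(C{\left(d{\left(o \right)} \right)} + 43\right) 17 = \left(\left(-12 - 2 \cdot 2 \left(-18\right)\right) + 43\right) 17 = \left(\left(-12 - -72\right) + 43\right) 17 = \left(\left(-12 + 72\right) + 43\right) 17 = \left(60 + 43\right) 17 = 103 \cdot 17 = 1751$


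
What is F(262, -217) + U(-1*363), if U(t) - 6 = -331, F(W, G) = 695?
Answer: 370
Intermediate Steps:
U(t) = -325 (U(t) = 6 - 331 = -325)
F(262, -217) + U(-1*363) = 695 - 325 = 370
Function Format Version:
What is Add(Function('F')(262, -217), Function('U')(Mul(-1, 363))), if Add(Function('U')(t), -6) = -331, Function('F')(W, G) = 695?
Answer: 370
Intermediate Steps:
Function('U')(t) = -325 (Function('U')(t) = Add(6, -331) = -325)
Add(Function('F')(262, -217), Function('U')(Mul(-1, 363))) = Add(695, -325) = 370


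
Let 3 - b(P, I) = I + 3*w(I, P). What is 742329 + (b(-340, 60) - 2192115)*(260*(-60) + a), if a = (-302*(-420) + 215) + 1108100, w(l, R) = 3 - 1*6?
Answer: -2673462605136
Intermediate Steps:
w(l, R) = -3 (w(l, R) = 3 - 6 = -3)
b(P, I) = 12 - I (b(P, I) = 3 - (I + 3*(-3)) = 3 - (I - 9) = 3 - (-9 + I) = 3 + (9 - I) = 12 - I)
a = 1235155 (a = (126840 + 215) + 1108100 = 127055 + 1108100 = 1235155)
742329 + (b(-340, 60) - 2192115)*(260*(-60) + a) = 742329 + ((12 - 1*60) - 2192115)*(260*(-60) + 1235155) = 742329 + ((12 - 60) - 2192115)*(-15600 + 1235155) = 742329 + (-48 - 2192115)*1219555 = 742329 - 2192163*1219555 = 742329 - 2673463347465 = -2673462605136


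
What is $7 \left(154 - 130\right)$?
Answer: $168$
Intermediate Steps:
$7 \left(154 - 130\right) = 7 \cdot 24 = 168$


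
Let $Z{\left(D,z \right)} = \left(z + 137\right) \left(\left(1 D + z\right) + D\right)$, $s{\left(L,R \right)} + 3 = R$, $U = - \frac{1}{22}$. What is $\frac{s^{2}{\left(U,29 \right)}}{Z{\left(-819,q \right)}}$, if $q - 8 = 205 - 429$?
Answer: $\frac{338}{73233} \approx 0.0046154$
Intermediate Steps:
$U = - \frac{1}{22}$ ($U = \left(-1\right) \frac{1}{22} = - \frac{1}{22} \approx -0.045455$)
$s{\left(L,R \right)} = -3 + R$
$q = -216$ ($q = 8 + \left(205 - 429\right) = 8 - 224 = -216$)
$Z{\left(D,z \right)} = \left(137 + z\right) \left(z + 2 D\right)$ ($Z{\left(D,z \right)} = \left(137 + z\right) \left(\left(D + z\right) + D\right) = \left(137 + z\right) \left(z + 2 D\right)$)
$\frac{s^{2}{\left(U,29 \right)}}{Z{\left(-819,q \right)}} = \frac{\left(-3 + 29\right)^{2}}{\left(-216\right)^{2} + 137 \left(-216\right) + 274 \left(-819\right) + 2 \left(-819\right) \left(-216\right)} = \frac{26^{2}}{46656 - 29592 - 224406 + 353808} = \frac{676}{146466} = 676 \cdot \frac{1}{146466} = \frac{338}{73233}$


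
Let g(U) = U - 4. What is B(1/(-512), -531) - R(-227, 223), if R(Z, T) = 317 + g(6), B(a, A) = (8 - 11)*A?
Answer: 1274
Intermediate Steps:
g(U) = -4 + U
B(a, A) = -3*A
R(Z, T) = 319 (R(Z, T) = 317 + (-4 + 6) = 317 + 2 = 319)
B(1/(-512), -531) - R(-227, 223) = -3*(-531) - 1*319 = 1593 - 319 = 1274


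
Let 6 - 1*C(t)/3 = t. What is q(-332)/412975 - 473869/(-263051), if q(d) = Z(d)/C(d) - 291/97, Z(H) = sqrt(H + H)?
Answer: 8508489614/4723195075 + I*sqrt(166)/209378325 ≈ 1.8014 + 6.1535e-8*I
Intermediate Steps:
Z(H) = sqrt(2)*sqrt(H) (Z(H) = sqrt(2*H) = sqrt(2)*sqrt(H))
C(t) = 18 - 3*t
q(d) = -3 + sqrt(2)*sqrt(d)/(18 - 3*d) (q(d) = (sqrt(2)*sqrt(d))/(18 - 3*d) - 291/97 = sqrt(2)*sqrt(d)/(18 - 3*d) - 291*1/97 = sqrt(2)*sqrt(d)/(18 - 3*d) - 3 = -3 + sqrt(2)*sqrt(d)/(18 - 3*d))
q(-332)/412975 - 473869/(-263051) = ((54 - 9*(-332) - sqrt(2)*sqrt(-332))/(3*(-6 - 332)))/412975 - 473869/(-263051) = ((1/3)*(54 + 2988 - sqrt(2)*2*I*sqrt(83))/(-338))*(1/412975) - 473869*(-1/263051) = ((1/3)*(-1/338)*(54 + 2988 - 2*I*sqrt(166)))*(1/412975) + 20603/11437 = ((1/3)*(-1/338)*(3042 - 2*I*sqrt(166)))*(1/412975) + 20603/11437 = (-3 + I*sqrt(166)/507)*(1/412975) + 20603/11437 = (-3/412975 + I*sqrt(166)/209378325) + 20603/11437 = 8508489614/4723195075 + I*sqrt(166)/209378325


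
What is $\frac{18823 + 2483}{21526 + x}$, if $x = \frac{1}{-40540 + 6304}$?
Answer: $\frac{729432216}{736964135} \approx 0.98978$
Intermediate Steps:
$x = - \frac{1}{34236}$ ($x = \frac{1}{-34236} = - \frac{1}{34236} \approx -2.9209 \cdot 10^{-5}$)
$\frac{18823 + 2483}{21526 + x} = \frac{18823 + 2483}{21526 - \frac{1}{34236}} = \frac{21306}{\frac{736964135}{34236}} = 21306 \cdot \frac{34236}{736964135} = \frac{729432216}{736964135}$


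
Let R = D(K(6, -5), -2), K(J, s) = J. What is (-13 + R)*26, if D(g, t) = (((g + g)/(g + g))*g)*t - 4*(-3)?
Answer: -338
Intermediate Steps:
D(g, t) = 12 + g*t (D(g, t) = (((2*g)/((2*g)))*g)*t + 12 = (((2*g)*(1/(2*g)))*g)*t + 12 = (1*g)*t + 12 = g*t + 12 = 12 + g*t)
R = 0 (R = 12 + 6*(-2) = 12 - 12 = 0)
(-13 + R)*26 = (-13 + 0)*26 = -13*26 = -338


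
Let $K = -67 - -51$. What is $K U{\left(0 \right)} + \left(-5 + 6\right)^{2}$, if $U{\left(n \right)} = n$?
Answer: $1$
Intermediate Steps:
$K = -16$ ($K = -67 + 51 = -16$)
$K U{\left(0 \right)} + \left(-5 + 6\right)^{2} = \left(-16\right) 0 + \left(-5 + 6\right)^{2} = 0 + 1^{2} = 0 + 1 = 1$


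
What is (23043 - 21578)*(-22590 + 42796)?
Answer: 29601790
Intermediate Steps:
(23043 - 21578)*(-22590 + 42796) = 1465*20206 = 29601790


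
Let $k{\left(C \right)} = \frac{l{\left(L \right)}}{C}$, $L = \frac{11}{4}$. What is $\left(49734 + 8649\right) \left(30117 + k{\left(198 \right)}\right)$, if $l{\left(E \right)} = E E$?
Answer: $\frac{56266337309}{32} \approx 1.7583 \cdot 10^{9}$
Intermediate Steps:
$L = \frac{11}{4}$ ($L = 11 \cdot \frac{1}{4} = \frac{11}{4} \approx 2.75$)
$l{\left(E \right)} = E^{2}$
$k{\left(C \right)} = \frac{121}{16 C}$ ($k{\left(C \right)} = \frac{\left(\frac{11}{4}\right)^{2}}{C} = \frac{121}{16 C}$)
$\left(49734 + 8649\right) \left(30117 + k{\left(198 \right)}\right) = \left(49734 + 8649\right) \left(30117 + \frac{121}{16 \cdot 198}\right) = 58383 \left(30117 + \frac{121}{16} \cdot \frac{1}{198}\right) = 58383 \left(30117 + \frac{11}{288}\right) = 58383 \cdot \frac{8673707}{288} = \frac{56266337309}{32}$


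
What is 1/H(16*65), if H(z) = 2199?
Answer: 1/2199 ≈ 0.00045475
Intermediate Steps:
1/H(16*65) = 1/2199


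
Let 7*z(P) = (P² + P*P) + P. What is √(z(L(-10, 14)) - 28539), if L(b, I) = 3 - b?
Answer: 9*I*√17234/7 ≈ 168.79*I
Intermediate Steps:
z(P) = P/7 + 2*P²/7 (z(P) = ((P² + P*P) + P)/7 = ((P² + P²) + P)/7 = (2*P² + P)/7 = (P + 2*P²)/7 = P/7 + 2*P²/7)
√(z(L(-10, 14)) - 28539) = √((3 - 1*(-10))*(1 + 2*(3 - 1*(-10)))/7 - 28539) = √((3 + 10)*(1 + 2*(3 + 10))/7 - 28539) = √((⅐)*13*(1 + 2*13) - 28539) = √((⅐)*13*(1 + 26) - 28539) = √((⅐)*13*27 - 28539) = √(351/7 - 28539) = √(-199422/7) = 9*I*√17234/7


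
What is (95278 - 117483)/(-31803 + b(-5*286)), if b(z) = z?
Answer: 22205/33233 ≈ 0.66816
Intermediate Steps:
(95278 - 117483)/(-31803 + b(-5*286)) = (95278 - 117483)/(-31803 - 5*286) = -22205/(-31803 - 1430) = -22205/(-33233) = -22205*(-1/33233) = 22205/33233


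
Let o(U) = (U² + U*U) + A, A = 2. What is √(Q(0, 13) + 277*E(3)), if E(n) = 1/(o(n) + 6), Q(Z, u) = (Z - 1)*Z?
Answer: √7202/26 ≈ 3.2640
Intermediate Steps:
o(U) = 2 + 2*U² (o(U) = (U² + U*U) + 2 = (U² + U²) + 2 = 2*U² + 2 = 2 + 2*U²)
Q(Z, u) = Z*(-1 + Z) (Q(Z, u) = (-1 + Z)*Z = Z*(-1 + Z))
E(n) = 1/(8 + 2*n²) (E(n) = 1/((2 + 2*n²) + 6) = 1/(8 + 2*n²))
√(Q(0, 13) + 277*E(3)) = √(0*(-1 + 0) + 277*(1/(2*(4 + 3²)))) = √(0*(-1) + 277*(1/(2*(4 + 9)))) = √(0 + 277*((½)/13)) = √(0 + 277*((½)*(1/13))) = √(0 + 277*(1/26)) = √(0 + 277/26) = √(277/26) = √7202/26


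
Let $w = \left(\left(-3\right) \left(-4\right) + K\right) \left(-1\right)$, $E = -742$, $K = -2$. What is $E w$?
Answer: $7420$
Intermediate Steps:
$w = -10$ ($w = \left(\left(-3\right) \left(-4\right) - 2\right) \left(-1\right) = \left(12 - 2\right) \left(-1\right) = 10 \left(-1\right) = -10$)
$E w = \left(-742\right) \left(-10\right) = 7420$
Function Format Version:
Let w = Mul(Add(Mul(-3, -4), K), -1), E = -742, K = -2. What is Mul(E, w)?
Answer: 7420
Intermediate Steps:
w = -10 (w = Mul(Add(Mul(-3, -4), -2), -1) = Mul(Add(12, -2), -1) = Mul(10, -1) = -10)
Mul(E, w) = Mul(-742, -10) = 7420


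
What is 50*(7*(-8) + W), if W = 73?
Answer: 850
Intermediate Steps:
50*(7*(-8) + W) = 50*(7*(-8) + 73) = 50*(-56 + 73) = 50*17 = 850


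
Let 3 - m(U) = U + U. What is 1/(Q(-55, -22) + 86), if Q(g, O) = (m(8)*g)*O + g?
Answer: -1/15699 ≈ -6.3698e-5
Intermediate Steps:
m(U) = 3 - 2*U (m(U) = 3 - (U + U) = 3 - 2*U)
Q(g, O) = g - 13*O*g (Q(g, O) = ((3 - 2*8)*g)*O + g = ((3 - 16)*g)*O + g = (-13*g)*O + g = -13*O*g + g = g - 13*O*g)
1/(Q(-55, -22) + 86) = 1/(-55*(1 - 13*(-22)) + 86) = 1/(-55*(1 + 286) + 86) = 1/(-55*287 + 86) = 1/(-15785 + 86) = 1/(-15699) = -1/15699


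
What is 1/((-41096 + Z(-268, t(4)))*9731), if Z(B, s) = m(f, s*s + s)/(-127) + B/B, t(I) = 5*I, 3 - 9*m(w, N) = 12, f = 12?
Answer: -127/50786711784 ≈ -2.5007e-9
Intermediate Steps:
m(w, N) = -1 (m(w, N) = 1/3 - 1/9*12 = 1/3 - 4/3 = -1)
Z(B, s) = 128/127 (Z(B, s) = -1/(-127) + B/B = -1*(-1/127) + 1 = 1/127 + 1 = 128/127)
1/((-41096 + Z(-268, t(4)))*9731) = 1/((-41096 + 128/127)*9731) = (1/9731)/(-5219064/127) = -127/5219064*1/9731 = -127/50786711784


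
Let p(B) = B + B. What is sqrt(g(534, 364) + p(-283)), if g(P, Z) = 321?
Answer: 7*I*sqrt(5) ≈ 15.652*I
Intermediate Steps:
p(B) = 2*B
sqrt(g(534, 364) + p(-283)) = sqrt(321 + 2*(-283)) = sqrt(321 - 566) = sqrt(-245) = 7*I*sqrt(5)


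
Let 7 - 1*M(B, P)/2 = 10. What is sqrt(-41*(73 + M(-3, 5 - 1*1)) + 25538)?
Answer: sqrt(22791) ≈ 150.97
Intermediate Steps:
M(B, P) = -6 (M(B, P) = 14 - 2*10 = 14 - 20 = -6)
sqrt(-41*(73 + M(-3, 5 - 1*1)) + 25538) = sqrt(-41*(73 - 6) + 25538) = sqrt(-41*67 + 25538) = sqrt(-2747 + 25538) = sqrt(22791)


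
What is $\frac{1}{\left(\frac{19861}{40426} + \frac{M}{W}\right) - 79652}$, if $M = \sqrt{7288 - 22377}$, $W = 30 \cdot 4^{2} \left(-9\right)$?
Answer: $- \frac{607327647380976729600}{48374563393536379481246441} + \frac{1765002394080 i \sqrt{15089}}{48374563393536379481246441} \approx -1.2555 \cdot 10^{-5} + 4.4819 \cdot 10^{-12} i$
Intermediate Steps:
$W = -4320$ ($W = 30 \cdot 16 \left(-9\right) = 480 \left(-9\right) = -4320$)
$M = i \sqrt{15089}$ ($M = \sqrt{-15089} = i \sqrt{15089} \approx 122.84 i$)
$\frac{1}{\left(\frac{19861}{40426} + \frac{M}{W}\right) - 79652} = \frac{1}{\left(\frac{19861}{40426} + \frac{i \sqrt{15089}}{-4320}\right) - 79652} = \frac{1}{\left(19861 \cdot \frac{1}{40426} + i \sqrt{15089} \left(- \frac{1}{4320}\right)\right) - 79652} = \frac{1}{\left(\frac{19861}{40426} - \frac{i \sqrt{15089}}{4320}\right) - 79652} = \frac{1}{- \frac{3219991891}{40426} - \frac{i \sqrt{15089}}{4320}}$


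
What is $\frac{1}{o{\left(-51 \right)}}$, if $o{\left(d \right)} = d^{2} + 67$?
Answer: $\frac{1}{2668} \approx 0.00037481$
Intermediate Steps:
$o{\left(d \right)} = 67 + d^{2}$
$\frac{1}{o{\left(-51 \right)}} = \frac{1}{67 + \left(-51\right)^{2}} = \frac{1}{67 + 2601} = \frac{1}{2668}$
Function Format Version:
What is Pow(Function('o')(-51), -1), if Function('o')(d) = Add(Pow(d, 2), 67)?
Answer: Rational(1, 2668) ≈ 0.00037481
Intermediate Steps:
Function('o')(d) = Add(67, Pow(d, 2))
Pow(Function('o')(-51), -1) = Pow(Add(67, Pow(-51, 2)), -1) = Pow(Add(67, 2601), -1) = Pow(2668, -1) = Rational(1, 2668)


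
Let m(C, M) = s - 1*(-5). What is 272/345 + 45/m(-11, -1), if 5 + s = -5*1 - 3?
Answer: -13349/2760 ≈ -4.8366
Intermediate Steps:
s = -13 (s = -5 + (-5*1 - 3) = -5 + (-5 - 3) = -5 - 8 = -13)
m(C, M) = -8 (m(C, M) = -13 - 1*(-5) = -13 + 5 = -8)
272/345 + 45/m(-11, -1) = 272/345 + 45/(-8) = 272*(1/345) + 45*(-⅛) = 272/345 - 45/8 = -13349/2760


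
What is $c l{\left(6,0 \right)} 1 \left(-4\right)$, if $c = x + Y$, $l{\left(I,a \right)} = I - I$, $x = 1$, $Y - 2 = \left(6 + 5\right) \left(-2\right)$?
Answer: $0$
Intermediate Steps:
$Y = -20$ ($Y = 2 + \left(6 + 5\right) \left(-2\right) = 2 + 11 \left(-2\right) = 2 - 22 = -20$)
$l{\left(I,a \right)} = 0$
$c = -19$ ($c = 1 - 20 = -19$)
$c l{\left(6,0 \right)} 1 \left(-4\right) = - 19 \cdot 0 \cdot 1 \left(-4\right) = \left(-19\right) 0 \left(-4\right) = 0 \left(-4\right) = 0$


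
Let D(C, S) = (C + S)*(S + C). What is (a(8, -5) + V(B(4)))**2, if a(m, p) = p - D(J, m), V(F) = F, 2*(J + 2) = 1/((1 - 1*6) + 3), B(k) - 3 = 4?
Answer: 247009/256 ≈ 964.88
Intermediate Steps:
B(k) = 7 (B(k) = 3 + 4 = 7)
J = -9/4 (J = -2 + 1/(2*((1 - 1*6) + 3)) = -2 + 1/(2*((1 - 6) + 3)) = -2 + 1/(2*(-5 + 3)) = -2 + (1/2)/(-2) = -2 + (1/2)*(-1/2) = -2 - 1/4 = -9/4 ≈ -2.2500)
D(C, S) = (C + S)**2 (D(C, S) = (C + S)*(C + S) = (C + S)**2)
a(m, p) = p - (-9/4 + m)**2
(a(8, -5) + V(B(4)))**2 = ((-5 - (-9 + 4*8)**2/16) + 7)**2 = ((-5 - (-9 + 32)**2/16) + 7)**2 = ((-5 - 1/16*23**2) + 7)**2 = ((-5 - 1/16*529) + 7)**2 = ((-5 - 529/16) + 7)**2 = (-609/16 + 7)**2 = (-497/16)**2 = 247009/256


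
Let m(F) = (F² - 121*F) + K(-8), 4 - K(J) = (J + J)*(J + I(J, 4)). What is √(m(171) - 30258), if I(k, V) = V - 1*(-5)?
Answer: 2*I*√5422 ≈ 147.27*I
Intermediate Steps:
I(k, V) = 5 + V (I(k, V) = V + 5 = 5 + V)
K(J) = 4 - 2*J*(9 + J) (K(J) = 4 - (J + J)*(J + (5 + 4)) = 4 - 2*J*(J + 9) = 4 - 2*J*(9 + J))
m(F) = 20 + F² - 121*F (m(F) = (F² - 121*F) + (4 - 18*(-8) - 2*(-8)²) = (F² - 121*F) + (4 + 144 - 2*64) = (F² - 121*F) + (4 + 144 - 128) = (F² - 121*F) + 20 = 20 + F² - 121*F)
√(m(171) - 30258) = √((20 + 171² - 121*171) - 30258) = √((20 + 29241 - 20691) - 30258) = √(8570 - 30258) = √(-21688) = 2*I*√5422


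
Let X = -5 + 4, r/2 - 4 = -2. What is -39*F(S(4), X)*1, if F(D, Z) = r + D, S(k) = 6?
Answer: -390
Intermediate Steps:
r = 4 (r = 8 + 2*(-2) = 8 - 4 = 4)
X = -1
F(D, Z) = 4 + D
-39*F(S(4), X)*1 = -39*(4 + 6)*1 = -39*10*1 = -390*1 = -390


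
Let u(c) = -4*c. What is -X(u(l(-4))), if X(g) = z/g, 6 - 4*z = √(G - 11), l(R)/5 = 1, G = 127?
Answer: 3/40 - √29/40 ≈ -0.059629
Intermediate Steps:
l(R) = 5 (l(R) = 5*1 = 5)
z = 3/2 - √29/2 (z = 3/2 - √(127 - 11)/4 = 3/2 - √29/2 ≈ -1.1926)
X(g) = (3/2 - √29/2)/g
-X(u(l(-4))) = -(3 - √29)/(2*((-4*5))) = -(3 - √29)/(2*(-20)) = -(-1)*(3 - √29)/(2*20) = -(-3/40 + √29/40) = 3/40 - √29/40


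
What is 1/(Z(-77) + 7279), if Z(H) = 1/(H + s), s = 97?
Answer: 20/145581 ≈ 0.00013738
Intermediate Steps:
Z(H) = 1/(97 + H) (Z(H) = 1/(H + 97) = 1/(97 + H))
1/(Z(-77) + 7279) = 1/(1/(97 - 77) + 7279) = 1/(1/20 + 7279) = 1/(145581/20) = 20/145581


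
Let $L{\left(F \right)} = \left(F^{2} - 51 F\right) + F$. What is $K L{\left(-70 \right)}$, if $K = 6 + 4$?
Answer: $84000$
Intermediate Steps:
$L{\left(F \right)} = F^{2} - 50 F$
$K = 10$
$K L{\left(-70 \right)} = 10 \left(- 70 \left(-50 - 70\right)\right) = 10 \left(\left(-70\right) \left(-120\right)\right) = 10 \cdot 8400 = 84000$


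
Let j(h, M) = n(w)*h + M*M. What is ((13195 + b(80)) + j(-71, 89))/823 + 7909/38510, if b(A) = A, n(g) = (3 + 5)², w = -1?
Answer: 647777627/31693730 ≈ 20.439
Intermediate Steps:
n(g) = 64 (n(g) = 8² = 64)
j(h, M) = M² + 64*h (j(h, M) = 64*h + M*M = 64*h + M² = M² + 64*h)
((13195 + b(80)) + j(-71, 89))/823 + 7909/38510 = ((13195 + 80) + (89² + 64*(-71)))/823 + 7909/38510 = (13275 + (7921 - 4544))*(1/823) + 7909*(1/38510) = (13275 + 3377)*(1/823) + 7909/38510 = 16652*(1/823) + 7909/38510 = 16652/823 + 7909/38510 = 647777627/31693730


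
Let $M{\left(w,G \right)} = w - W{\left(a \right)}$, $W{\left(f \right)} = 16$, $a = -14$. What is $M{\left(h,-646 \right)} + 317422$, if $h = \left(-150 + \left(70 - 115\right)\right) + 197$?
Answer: $317408$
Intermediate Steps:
$h = 2$ ($h = \left(-150 + \left(70 - 115\right)\right) + 197 = \left(-150 - 45\right) + 197 = -195 + 197 = 2$)
$M{\left(w,G \right)} = -16 + w$ ($M{\left(w,G \right)} = w - 16 = -16 + w$)
$M{\left(h,-646 \right)} + 317422 = \left(-16 + 2\right) + 317422 = -14 + 317422 = 317408$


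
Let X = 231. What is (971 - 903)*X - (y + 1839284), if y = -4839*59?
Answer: -1538075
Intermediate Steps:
y = -285501
(971 - 903)*X - (y + 1839284) = (971 - 903)*231 - (-285501 + 1839284) = 68*231 - 1*1553783 = 15708 - 1553783 = -1538075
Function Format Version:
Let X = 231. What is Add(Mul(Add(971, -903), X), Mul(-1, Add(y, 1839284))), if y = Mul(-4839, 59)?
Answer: -1538075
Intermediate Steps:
y = -285501
Add(Mul(Add(971, -903), X), Mul(-1, Add(y, 1839284))) = Add(Mul(Add(971, -903), 231), Mul(-1, Add(-285501, 1839284))) = Add(Mul(68, 231), Mul(-1, 1553783)) = Add(15708, -1553783) = -1538075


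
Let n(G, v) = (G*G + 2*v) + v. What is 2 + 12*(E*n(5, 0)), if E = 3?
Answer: 902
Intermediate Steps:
n(G, v) = G² + 3*v (n(G, v) = (G² + 2*v) + v = G² + 3*v)
2 + 12*(E*n(5, 0)) = 2 + 12*(3*(5² + 3*0)) = 2 + 12*(3*(25 + 0)) = 2 + 12*(3*25) = 2 + 12*75 = 2 + 900 = 902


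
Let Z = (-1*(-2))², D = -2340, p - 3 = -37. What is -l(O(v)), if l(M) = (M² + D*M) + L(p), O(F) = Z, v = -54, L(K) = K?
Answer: 9378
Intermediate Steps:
p = -34 (p = 3 - 37 = -34)
Z = 4 (Z = 2² = 4)
O(F) = 4
l(M) = -34 + M² - 2340*M (l(M) = (M² - 2340*M) - 34 = -34 + M² - 2340*M)
-l(O(v)) = -(-34 + 4² - 2340*4) = -(-34 + 16 - 9360) = -1*(-9378) = 9378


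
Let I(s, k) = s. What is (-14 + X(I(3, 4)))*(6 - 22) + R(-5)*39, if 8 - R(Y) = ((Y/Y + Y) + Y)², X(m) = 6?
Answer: -2719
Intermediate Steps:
R(Y) = 8 - (1 + 2*Y)² (R(Y) = 8 - ((Y/Y + Y) + Y)² = 8 - ((1 + Y) + Y)² = 8 - (1 + 2*Y)²)
(-14 + X(I(3, 4)))*(6 - 22) + R(-5)*39 = (-14 + 6)*(6 - 22) + (8 - (1 + 2*(-5))²)*39 = -8*(-16) + (8 - (1 - 10)²)*39 = 128 + (8 - 1*(-9)²)*39 = 128 + (8 - 1*81)*39 = 128 + (8 - 81)*39 = 128 - 73*39 = 128 - 2847 = -2719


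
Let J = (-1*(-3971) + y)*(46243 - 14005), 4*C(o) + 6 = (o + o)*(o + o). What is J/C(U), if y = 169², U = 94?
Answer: 2097533232/17669 ≈ 1.1871e+5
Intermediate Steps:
y = 28561
C(o) = -3/2 + o² (C(o) = -3/2 + ((o + o)*(o + o))/4 = -3/2 + ((2*o)*(2*o))/4 = -3/2 + (4*o²)/4 = -3/2 + o²)
J = 1048766616 (J = (-1*(-3971) + 28561)*(46243 - 14005) = (3971 + 28561)*32238 = 32532*32238 = 1048766616)
J/C(U) = 1048766616/(-3/2 + 94²) = 1048766616/(-3/2 + 8836) = 1048766616/(17669/2) = 1048766616*(2/17669) = 2097533232/17669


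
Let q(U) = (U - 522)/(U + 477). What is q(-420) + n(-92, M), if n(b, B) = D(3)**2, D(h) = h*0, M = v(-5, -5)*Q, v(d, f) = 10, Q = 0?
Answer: -314/19 ≈ -16.526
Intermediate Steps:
M = 0 (M = 10*0 = 0)
q(U) = (-522 + U)/(477 + U)
D(h) = 0
n(b, B) = 0 (n(b, B) = 0**2 = 0)
q(-420) + n(-92, M) = (-522 - 420)/(477 - 420) + 0 = -942/57 + 0 = (1/57)*(-942) + 0 = -314/19 + 0 = -314/19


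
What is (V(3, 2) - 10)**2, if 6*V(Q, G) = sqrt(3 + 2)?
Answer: (60 - sqrt(5))**2/36 ≈ 92.685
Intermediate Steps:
V(Q, G) = sqrt(5)/6 (V(Q, G) = sqrt(3 + 2)/6 = sqrt(5)/6)
(V(3, 2) - 10)**2 = (sqrt(5)/6 - 10)**2 = (-10 + sqrt(5)/6)**2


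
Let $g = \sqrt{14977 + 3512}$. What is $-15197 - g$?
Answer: $-15197 - \sqrt{18489} \approx -15333.0$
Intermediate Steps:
$g = \sqrt{18489} \approx 135.97$
$-15197 - g = -15197 - \sqrt{18489}$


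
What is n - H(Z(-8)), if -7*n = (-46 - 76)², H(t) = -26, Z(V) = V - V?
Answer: -14702/7 ≈ -2100.3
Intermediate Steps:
Z(V) = 0
n = -14884/7 (n = -(-46 - 76)²/7 = -⅐*(-122)² = -⅐*14884 = -14884/7 ≈ -2126.3)
n - H(Z(-8)) = -14884/7 - 1*(-26) = -14884/7 + 26 = -14702/7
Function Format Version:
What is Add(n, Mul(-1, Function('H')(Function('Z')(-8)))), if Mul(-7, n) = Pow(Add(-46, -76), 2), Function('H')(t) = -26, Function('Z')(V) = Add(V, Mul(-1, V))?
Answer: Rational(-14702, 7) ≈ -2100.3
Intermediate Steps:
Function('Z')(V) = 0
n = Rational(-14884, 7) (n = Mul(Rational(-1, 7), Pow(Add(-46, -76), 2)) = Mul(Rational(-1, 7), Pow(-122, 2)) = Mul(Rational(-1, 7), 14884) = Rational(-14884, 7) ≈ -2126.3)
Add(n, Mul(-1, Function('H')(Function('Z')(-8)))) = Add(Rational(-14884, 7), Mul(-1, -26)) = Add(Rational(-14884, 7), 26) = Rational(-14702, 7)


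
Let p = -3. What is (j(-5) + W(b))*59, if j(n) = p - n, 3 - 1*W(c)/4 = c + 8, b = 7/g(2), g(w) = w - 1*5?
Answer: -1534/3 ≈ -511.33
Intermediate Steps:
g(w) = -5 + w (g(w) = w - 5 = -5 + w)
b = -7/3 (b = 7/(-5 + 2) = 7/(-3) = 7*(-1/3) = -7/3 ≈ -2.3333)
W(c) = -20 - 4*c (W(c) = 12 - 4*(c + 8) = 12 - 4*(8 + c) = 12 + (-32 - 4*c) = -20 - 4*c)
j(n) = -3 - n
(j(-5) + W(b))*59 = ((-3 - 1*(-5)) + (-20 - 4*(-7/3)))*59 = ((-3 + 5) + (-20 + 28/3))*59 = (2 - 32/3)*59 = -26/3*59 = -1534/3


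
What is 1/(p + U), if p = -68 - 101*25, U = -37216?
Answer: -1/39809 ≈ -2.5120e-5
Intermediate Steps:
p = -2593 (p = -68 - 2525 = -2593)
1/(p + U) = 1/(-2593 - 37216) = 1/(-39809) = -1/39809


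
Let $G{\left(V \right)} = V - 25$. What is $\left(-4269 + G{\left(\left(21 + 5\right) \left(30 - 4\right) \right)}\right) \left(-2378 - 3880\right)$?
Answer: $22641444$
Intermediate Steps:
$G{\left(V \right)} = -25 + V$
$\left(-4269 + G{\left(\left(21 + 5\right) \left(30 - 4\right) \right)}\right) \left(-2378 - 3880\right) = \left(-4269 - \left(25 - \left(21 + 5\right) \left(30 - 4\right)\right)\right) \left(-2378 - 3880\right) = \left(-4269 + \left(-25 + 26 \cdot 26\right)\right) \left(-6258\right) = \left(-4269 + \left(-25 + 676\right)\right) \left(-6258\right) = \left(-4269 + 651\right) \left(-6258\right) = \left(-3618\right) \left(-6258\right) = 22641444$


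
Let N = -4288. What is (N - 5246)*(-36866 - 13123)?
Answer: 476595126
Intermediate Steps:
(N - 5246)*(-36866 - 13123) = (-4288 - 5246)*(-36866 - 13123) = -9534*(-49989) = 476595126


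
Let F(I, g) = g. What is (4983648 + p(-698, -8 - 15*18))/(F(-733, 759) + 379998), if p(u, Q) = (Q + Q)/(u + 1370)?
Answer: 837252725/63967176 ≈ 13.089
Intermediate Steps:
p(u, Q) = 2*Q/(1370 + u) (p(u, Q) = (2*Q)/(1370 + u) = 2*Q/(1370 + u))
(4983648 + p(-698, -8 - 15*18))/(F(-733, 759) + 379998) = (4983648 + 2*(-8 - 15*18)/(1370 - 698))/(759 + 379998) = (4983648 + 2*(-8 - 270)/672)/380757 = (4983648 + 2*(-278)*(1/672))*(1/380757) = (4983648 - 139/168)*(1/380757) = (837252725/168)*(1/380757) = 837252725/63967176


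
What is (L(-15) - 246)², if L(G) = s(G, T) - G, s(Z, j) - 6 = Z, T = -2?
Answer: 57600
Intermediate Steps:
s(Z, j) = 6 + Z
L(G) = 6 (L(G) = (6 + G) - G = 6)
(L(-15) - 246)² = (6 - 246)² = (-240)² = 57600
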